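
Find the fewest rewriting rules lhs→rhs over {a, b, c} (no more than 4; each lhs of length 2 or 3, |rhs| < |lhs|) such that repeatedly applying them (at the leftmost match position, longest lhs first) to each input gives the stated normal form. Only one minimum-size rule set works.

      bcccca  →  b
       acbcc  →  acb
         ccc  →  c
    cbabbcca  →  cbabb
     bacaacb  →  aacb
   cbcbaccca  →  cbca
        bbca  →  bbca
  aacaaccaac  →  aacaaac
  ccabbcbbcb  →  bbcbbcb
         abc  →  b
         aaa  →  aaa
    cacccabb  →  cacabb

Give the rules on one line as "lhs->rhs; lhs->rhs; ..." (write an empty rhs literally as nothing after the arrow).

  | bcccca => bcca => b
  | acbcc => acb
  | ccc => c
  | cbabbcca => cbabb

abc->b; bac->; cc->; cca->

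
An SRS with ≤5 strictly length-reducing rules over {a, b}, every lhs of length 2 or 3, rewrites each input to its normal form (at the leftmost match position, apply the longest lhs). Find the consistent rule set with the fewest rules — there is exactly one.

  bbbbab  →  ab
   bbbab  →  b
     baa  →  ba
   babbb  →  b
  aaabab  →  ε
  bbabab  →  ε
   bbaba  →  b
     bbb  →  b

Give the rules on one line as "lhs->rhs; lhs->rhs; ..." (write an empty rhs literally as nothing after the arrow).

aa->a; aba->b; bab->b; bb->

  | bbbbab => bbab => ab
  | bbbab => bab => b
  | baa => ba
  | babbb => bbb => b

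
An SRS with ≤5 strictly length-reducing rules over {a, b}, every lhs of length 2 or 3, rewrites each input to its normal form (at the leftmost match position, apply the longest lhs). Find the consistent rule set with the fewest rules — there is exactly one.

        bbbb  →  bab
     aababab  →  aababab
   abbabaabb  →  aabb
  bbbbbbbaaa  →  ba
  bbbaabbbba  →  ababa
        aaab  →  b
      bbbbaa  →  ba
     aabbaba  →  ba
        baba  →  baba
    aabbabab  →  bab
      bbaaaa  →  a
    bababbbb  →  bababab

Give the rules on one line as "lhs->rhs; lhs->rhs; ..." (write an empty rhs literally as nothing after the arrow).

aaa->; baa->; bba->a; bbb->ba

  | bbbb => bab
  | aababab
  | abbabaabb => aabaabb => aabb
  | bbbbbbbaaa => babbbbaaa => bababaaa => babaa => ba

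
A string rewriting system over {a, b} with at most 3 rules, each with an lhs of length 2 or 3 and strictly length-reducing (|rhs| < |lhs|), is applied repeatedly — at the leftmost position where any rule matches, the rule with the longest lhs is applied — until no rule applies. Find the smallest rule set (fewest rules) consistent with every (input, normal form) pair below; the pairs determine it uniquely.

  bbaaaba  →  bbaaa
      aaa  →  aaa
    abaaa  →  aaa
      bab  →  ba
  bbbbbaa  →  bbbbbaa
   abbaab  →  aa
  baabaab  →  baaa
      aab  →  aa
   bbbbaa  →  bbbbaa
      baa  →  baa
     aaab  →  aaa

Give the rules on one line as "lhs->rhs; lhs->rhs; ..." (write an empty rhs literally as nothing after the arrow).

  | bbaaaba => bbaaa
  | aaa
  | abaaa => aaa
  | bab => ba

ab->a; aba->a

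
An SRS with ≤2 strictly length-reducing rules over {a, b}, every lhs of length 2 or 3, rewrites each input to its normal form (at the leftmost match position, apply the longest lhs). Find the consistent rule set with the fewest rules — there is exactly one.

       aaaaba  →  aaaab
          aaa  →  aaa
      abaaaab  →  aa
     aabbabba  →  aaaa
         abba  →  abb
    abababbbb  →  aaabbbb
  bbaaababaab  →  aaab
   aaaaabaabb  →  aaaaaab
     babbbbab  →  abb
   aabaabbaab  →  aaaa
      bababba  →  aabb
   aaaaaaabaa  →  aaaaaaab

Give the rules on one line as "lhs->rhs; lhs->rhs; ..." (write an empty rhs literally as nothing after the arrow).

ba->b; bab->a

  | aaaaba => aaaab
  | aaa
  | abaaaab => abaaab => abaab => abab => aa
  | aabbabba => aababa => aaaa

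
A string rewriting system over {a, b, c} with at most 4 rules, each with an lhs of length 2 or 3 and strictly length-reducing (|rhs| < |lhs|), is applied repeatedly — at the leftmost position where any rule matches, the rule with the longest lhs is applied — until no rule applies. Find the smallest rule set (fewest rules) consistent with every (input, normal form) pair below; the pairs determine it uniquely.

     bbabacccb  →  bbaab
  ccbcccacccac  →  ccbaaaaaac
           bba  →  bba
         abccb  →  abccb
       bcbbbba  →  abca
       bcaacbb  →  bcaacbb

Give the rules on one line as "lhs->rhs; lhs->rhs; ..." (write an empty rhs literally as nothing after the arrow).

aba->; bbb->bc; bcb->a; ccc->aa

  | bbabacccb => bbcccb => bbaab
  | ccbcccacccac => ccbaaacccac => ccbaaaaaac
  | bba
  | abccb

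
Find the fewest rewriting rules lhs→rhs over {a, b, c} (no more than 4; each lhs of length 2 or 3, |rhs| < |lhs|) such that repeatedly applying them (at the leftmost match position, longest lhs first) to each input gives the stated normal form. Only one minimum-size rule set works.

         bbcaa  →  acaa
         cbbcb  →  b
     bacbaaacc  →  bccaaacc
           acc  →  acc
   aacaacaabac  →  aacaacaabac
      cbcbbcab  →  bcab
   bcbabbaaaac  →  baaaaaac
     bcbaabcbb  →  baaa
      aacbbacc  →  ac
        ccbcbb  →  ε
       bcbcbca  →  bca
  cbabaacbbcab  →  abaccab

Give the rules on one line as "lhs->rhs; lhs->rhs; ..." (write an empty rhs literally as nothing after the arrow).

  | bbcaa => acaa
  | cbbcb => bcb => b
  | bacbaaacc => bccaaacc
  | acc

acb->cc; bb->a; cac->; cb->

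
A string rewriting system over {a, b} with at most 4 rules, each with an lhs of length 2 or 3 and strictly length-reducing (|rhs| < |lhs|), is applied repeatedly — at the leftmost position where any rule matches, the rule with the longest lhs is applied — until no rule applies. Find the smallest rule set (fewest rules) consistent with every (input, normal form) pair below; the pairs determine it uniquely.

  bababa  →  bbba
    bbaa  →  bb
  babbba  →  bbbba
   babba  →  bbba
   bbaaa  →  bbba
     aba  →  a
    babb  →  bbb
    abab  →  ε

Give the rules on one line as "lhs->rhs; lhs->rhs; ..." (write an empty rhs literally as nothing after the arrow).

  | bababa => bbaba => bbba
  | bbaa => bb
  | babbba => bbbba
  | babba => bbba

aa->; aaa->ba; ab->; bab->bb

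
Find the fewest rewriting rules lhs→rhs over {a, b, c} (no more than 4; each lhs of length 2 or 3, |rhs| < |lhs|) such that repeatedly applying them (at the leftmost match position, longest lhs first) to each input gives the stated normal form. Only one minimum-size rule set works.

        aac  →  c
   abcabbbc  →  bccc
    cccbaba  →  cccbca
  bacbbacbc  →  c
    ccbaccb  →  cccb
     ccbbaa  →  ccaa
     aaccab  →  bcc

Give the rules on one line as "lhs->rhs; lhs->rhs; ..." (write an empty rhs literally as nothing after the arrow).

ab->c; abc->bc; ac->b; bb->

  | aac => ab => c
  | abcabbbc => bcabbbc => bccbbc => bccc
  | cccbaba => cccbca
  | bacbbacbc => bbbbacbc => bbacbc => acbc => bbc => c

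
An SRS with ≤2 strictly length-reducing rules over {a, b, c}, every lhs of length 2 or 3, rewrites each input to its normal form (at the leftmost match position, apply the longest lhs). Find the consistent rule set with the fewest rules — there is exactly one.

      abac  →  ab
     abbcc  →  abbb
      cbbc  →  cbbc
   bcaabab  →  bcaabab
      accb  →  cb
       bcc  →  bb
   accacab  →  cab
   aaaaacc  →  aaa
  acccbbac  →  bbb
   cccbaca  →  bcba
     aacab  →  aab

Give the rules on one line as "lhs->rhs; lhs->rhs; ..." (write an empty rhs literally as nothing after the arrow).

ac->; cc->b

  | abac => ab
  | abbcc => abbb
  | cbbc
  | bcaabab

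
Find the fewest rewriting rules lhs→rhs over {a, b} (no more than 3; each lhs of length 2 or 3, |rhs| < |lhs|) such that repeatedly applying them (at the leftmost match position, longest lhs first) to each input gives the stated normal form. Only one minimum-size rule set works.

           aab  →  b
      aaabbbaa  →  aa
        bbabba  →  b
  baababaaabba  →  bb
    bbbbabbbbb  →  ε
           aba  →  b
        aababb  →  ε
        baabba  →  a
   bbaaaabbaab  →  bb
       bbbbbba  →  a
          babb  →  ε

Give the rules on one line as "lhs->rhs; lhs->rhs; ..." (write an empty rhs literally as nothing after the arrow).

ab->b; ba->b; bbb->

  | aab => ab => b
  | aaabbbaa => aabbbaa => abbbaa => bbbaa => aa
  | bbabba => bbbba => ba => b
  | baababaaabba => bababaaabba => bbabaaabba => bbbaaabba => aaabba => aabba => abba => bba => bb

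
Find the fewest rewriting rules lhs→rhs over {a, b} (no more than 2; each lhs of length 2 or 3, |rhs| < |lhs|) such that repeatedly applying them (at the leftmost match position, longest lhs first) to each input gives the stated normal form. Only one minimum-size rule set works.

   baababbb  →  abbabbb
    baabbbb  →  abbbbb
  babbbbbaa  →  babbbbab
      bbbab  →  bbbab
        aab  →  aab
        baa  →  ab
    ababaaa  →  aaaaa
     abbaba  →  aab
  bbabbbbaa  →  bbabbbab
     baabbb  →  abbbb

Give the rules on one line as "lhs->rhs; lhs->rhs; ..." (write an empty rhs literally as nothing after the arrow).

aba->aa; baa->ab

  | baababbb => abbabbb
  | baabbbb => abbbbb
  | babbbbbaa => babbbbab
  | bbbab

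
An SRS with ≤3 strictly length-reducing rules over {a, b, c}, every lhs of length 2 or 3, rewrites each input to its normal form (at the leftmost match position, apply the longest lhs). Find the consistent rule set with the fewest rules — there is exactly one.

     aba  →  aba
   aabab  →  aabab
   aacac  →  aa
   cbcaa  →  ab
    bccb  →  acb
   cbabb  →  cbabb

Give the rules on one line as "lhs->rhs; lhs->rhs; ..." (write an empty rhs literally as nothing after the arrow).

aaa->ab; bc->a; ca->a

  | aba
  | aabab
  | aacac => aaac => abc => aa
  | cbcaa => caaa => aaa => ab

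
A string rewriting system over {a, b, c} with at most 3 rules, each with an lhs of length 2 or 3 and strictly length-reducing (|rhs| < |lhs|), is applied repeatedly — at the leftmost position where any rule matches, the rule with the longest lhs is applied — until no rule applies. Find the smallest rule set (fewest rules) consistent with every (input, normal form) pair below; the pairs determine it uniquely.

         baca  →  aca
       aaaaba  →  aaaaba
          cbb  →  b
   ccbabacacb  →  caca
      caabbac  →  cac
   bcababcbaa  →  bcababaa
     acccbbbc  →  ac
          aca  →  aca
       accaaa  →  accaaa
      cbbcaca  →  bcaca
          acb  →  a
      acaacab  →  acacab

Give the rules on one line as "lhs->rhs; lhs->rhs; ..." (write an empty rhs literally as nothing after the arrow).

  | baca => aca
  | aaaaba
  | cbb => b
  | ccbabacacb => cabacacb => caacacb => cacacb => caca

aac->ac; bac->ac; cb->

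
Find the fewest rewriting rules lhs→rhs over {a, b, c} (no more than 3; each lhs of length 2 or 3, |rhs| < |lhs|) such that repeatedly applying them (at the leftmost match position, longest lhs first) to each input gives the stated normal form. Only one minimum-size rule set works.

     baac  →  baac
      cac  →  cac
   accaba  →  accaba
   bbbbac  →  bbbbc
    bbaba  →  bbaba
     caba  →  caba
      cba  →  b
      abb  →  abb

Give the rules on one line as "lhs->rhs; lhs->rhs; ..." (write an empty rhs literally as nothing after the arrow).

  | baac
  | cac
  | accaba
  | bbbbac => bbbbc

bac->bc; cba->b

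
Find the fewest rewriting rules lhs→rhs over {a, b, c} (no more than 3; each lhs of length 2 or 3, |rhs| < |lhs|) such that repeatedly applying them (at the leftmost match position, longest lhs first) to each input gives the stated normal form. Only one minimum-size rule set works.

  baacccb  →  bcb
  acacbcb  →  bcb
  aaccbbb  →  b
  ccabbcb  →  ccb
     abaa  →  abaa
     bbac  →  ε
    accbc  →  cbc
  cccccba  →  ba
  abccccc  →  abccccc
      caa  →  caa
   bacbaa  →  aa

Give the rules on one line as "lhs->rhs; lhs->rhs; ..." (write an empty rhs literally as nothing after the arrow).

ac->; bb->; cba->ba

  | baacccb => baccb => bcb
  | acacbcb => acbcb => bcb
  | aaccbbb => acbbb => bbb => b
  | ccabbcb => ccacb => ccb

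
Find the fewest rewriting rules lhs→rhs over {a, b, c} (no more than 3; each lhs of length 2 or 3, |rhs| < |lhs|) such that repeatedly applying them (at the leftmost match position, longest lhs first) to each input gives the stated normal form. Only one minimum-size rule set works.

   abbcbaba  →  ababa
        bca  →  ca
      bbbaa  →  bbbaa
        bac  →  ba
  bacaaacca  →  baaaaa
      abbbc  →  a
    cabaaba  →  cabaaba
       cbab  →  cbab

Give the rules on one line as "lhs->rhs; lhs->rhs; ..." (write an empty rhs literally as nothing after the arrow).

  | abbcbaba => abcbaba => acbaba => ababa
  | bca => ca
  | bbbaa
  | bac => ba

ac->a; bc->c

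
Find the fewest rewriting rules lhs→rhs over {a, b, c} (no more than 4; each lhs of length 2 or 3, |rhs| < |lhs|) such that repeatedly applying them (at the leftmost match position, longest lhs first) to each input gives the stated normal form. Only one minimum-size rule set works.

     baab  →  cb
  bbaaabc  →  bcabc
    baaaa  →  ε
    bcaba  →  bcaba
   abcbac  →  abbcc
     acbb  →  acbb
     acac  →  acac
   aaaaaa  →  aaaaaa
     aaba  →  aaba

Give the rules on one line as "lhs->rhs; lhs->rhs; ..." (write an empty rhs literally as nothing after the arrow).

baa->c; caa->; cba->bc

  | baab => cb
  | bbaaabc => bcabc
  | baaaa => caa => ε
  | bcaba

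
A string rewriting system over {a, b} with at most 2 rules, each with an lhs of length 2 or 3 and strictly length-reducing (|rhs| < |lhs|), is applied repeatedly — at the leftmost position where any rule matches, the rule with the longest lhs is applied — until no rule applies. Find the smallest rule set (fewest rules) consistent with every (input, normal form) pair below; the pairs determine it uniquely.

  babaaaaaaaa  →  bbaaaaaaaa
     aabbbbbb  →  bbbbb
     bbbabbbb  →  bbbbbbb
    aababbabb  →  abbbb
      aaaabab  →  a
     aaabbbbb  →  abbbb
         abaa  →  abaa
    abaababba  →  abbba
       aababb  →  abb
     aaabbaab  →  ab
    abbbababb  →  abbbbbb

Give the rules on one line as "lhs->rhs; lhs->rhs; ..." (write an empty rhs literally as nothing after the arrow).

aab->; bab->bb

  | babaaaaaaaa => bbaaaaaaaa
  | aabbbbbb => bbbbb
  | bbbabbbb => bbbbbbb
  | aababbabb => abbabb => abbbb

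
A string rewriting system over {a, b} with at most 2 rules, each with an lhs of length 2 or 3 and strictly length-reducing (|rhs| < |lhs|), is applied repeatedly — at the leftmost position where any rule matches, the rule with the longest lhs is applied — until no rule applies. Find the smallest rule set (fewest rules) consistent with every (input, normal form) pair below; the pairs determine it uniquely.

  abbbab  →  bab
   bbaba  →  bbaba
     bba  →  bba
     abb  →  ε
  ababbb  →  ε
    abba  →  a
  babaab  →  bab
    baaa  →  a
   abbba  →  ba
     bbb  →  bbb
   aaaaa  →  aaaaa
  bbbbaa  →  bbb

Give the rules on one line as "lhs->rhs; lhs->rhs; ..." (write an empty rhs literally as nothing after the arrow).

abb->; baa->

  | abbbab => bab
  | bbaba
  | bba
  | abb => ε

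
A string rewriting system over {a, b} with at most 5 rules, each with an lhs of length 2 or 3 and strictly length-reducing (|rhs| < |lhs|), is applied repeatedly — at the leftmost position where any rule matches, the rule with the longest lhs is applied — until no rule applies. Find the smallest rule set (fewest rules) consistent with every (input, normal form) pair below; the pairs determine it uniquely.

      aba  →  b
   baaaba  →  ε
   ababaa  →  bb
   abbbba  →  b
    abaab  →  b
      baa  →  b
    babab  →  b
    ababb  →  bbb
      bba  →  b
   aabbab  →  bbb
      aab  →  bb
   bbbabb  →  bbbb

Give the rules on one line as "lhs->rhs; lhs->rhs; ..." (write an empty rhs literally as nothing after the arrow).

aa->b; ab->a; ba->; baa->b

  | aba => aa => b
  | baaaba => baba => ba => ε
  | ababaa => aabaa => bbaa => bb
  | abbbba => abbba => abba => aba => aa => b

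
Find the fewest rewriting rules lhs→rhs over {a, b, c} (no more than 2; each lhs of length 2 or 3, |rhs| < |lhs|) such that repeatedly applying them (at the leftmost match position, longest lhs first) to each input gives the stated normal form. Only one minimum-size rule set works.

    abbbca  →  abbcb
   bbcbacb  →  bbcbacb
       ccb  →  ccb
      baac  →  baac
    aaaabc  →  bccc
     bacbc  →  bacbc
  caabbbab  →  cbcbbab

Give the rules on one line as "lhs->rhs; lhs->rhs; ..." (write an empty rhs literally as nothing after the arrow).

aab->bc; bca->cb

  | abbbca => abbcb
  | bbcbacb
  | ccb
  | baac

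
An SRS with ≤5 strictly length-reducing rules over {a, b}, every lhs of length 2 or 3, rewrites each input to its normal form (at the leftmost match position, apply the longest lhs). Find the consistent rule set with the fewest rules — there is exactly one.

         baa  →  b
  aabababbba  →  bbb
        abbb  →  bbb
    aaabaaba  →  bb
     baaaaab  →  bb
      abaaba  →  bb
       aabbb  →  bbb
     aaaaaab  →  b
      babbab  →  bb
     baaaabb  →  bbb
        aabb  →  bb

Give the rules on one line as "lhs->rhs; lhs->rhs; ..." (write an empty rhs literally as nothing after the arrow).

aa->; ab->b; aba->b; bba->

  | baa => b
  | aabababbba => bababbba => bbbbba => bbb
  | abbb => bbb
  | aaabaaba => abaaba => baba => bb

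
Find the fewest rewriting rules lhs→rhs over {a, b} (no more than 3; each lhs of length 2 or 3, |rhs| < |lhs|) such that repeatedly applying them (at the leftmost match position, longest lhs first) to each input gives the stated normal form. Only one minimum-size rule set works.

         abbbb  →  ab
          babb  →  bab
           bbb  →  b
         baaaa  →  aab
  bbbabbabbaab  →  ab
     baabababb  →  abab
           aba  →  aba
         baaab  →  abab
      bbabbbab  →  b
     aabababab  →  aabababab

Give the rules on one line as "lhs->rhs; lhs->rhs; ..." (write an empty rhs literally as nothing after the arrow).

  | abbbb => abbb => abb => ab
  | babb => bab
  | bbb => bb => b
  | baaaa => abaa => aab

baa->ab; bb->b; bba->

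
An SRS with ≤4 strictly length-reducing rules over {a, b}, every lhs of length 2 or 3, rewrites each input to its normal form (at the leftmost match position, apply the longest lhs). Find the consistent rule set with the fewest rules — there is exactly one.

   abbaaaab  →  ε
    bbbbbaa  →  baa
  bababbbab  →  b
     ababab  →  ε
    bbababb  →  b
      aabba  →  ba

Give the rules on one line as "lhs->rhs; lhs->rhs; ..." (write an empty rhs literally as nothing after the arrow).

aab->bb; ab->; bb->

  | abbaaaab => baaaab => baabb => bbbb => bb => ε
  | bbbbbaa => bbbaa => baa
  | bababbbab => babbbab => bbbab => bab => b
  | ababab => abab => ab => ε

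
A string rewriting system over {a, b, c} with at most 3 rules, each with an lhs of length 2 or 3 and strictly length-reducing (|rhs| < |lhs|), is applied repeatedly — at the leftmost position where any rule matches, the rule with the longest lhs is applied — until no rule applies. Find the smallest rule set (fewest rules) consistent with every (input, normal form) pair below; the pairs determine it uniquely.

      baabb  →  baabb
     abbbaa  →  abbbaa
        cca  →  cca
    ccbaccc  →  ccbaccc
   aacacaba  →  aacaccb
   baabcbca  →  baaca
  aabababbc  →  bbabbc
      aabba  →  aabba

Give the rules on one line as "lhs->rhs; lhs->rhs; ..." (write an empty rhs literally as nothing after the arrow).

  | baabb
  | abbbaa
  | cca
  | ccbaccc

aba->cb; acb->b; bcb->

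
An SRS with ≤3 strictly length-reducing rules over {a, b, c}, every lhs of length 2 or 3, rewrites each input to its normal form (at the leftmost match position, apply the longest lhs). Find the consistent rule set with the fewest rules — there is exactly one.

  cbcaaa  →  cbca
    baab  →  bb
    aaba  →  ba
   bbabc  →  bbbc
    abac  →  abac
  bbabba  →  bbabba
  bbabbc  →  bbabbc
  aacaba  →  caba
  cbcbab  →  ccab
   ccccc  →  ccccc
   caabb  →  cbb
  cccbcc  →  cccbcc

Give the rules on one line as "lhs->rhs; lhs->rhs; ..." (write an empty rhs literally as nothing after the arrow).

aa->; abc->bc; bcb->c

  | cbcaaa => cbca
  | baab => bb
  | aaba => ba
  | bbabc => bbbc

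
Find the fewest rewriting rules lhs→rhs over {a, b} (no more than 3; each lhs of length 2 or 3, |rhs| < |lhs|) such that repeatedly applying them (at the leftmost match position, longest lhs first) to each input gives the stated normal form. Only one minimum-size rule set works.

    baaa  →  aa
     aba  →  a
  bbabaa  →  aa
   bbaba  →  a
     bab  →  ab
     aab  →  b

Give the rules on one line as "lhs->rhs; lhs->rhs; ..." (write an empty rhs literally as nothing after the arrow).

aab->b; ba->; bab->ab

  | baaa => aa
  | aba => a
  | bbabaa => babaa => abaa => aa
  | bbaba => baba => aba => a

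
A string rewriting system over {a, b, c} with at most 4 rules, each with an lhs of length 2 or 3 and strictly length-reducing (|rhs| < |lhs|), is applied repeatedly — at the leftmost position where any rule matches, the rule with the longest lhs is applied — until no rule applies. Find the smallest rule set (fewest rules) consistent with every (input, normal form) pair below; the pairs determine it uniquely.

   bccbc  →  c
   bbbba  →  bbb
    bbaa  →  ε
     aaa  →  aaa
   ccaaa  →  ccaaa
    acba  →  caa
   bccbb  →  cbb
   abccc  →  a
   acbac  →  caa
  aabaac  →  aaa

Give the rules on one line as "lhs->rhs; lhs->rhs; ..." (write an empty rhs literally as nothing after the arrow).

ac->a; acb->ca; ba->; bc->

  | bccbc => cbc => c
  | bbbba => bbb
  | bbaa => ba => ε
  | aaa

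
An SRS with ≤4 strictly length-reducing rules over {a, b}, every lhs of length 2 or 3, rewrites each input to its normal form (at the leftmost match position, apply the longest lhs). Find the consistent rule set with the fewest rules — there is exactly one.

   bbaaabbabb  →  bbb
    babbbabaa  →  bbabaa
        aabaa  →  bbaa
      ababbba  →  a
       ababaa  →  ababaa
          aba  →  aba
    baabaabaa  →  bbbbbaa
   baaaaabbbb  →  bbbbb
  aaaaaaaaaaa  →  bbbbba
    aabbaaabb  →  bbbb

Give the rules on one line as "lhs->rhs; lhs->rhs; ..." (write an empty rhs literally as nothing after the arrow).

aaa->ba; aab->bb; abb->

  | bbaaabbabb => bbbabbabb => bbbabb => bbb
  | babbbabaa => bbabaa
  | aabaa => bbaa
  | ababbba => abba => a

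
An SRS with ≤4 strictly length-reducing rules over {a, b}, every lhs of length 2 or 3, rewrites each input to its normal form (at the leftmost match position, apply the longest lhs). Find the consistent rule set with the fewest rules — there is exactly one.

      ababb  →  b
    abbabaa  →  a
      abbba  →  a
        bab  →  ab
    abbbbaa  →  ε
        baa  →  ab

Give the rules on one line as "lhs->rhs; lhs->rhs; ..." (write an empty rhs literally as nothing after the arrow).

aa->a; aab->; ba->a; baa->ab

  | ababb => aabb => b
  | abbabaa => ababaa => aabaa => aa => a
  | abbba => abba => aba => aa => a
  | bab => ab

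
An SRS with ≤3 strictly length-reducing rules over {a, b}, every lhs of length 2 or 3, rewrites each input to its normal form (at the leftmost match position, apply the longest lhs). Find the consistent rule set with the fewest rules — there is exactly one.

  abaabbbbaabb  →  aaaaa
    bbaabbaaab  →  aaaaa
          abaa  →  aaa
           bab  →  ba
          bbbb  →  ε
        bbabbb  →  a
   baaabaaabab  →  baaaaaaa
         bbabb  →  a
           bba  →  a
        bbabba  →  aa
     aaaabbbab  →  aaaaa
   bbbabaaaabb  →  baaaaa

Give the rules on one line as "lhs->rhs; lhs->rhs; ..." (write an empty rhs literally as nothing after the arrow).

ab->a; bb->

  | abaabbbbaabb => aaabbbbaabb => aaabbbaabb => aaabbaabb => aaabaabb => aaaaabb => aaaaab => aaaaa
  | bbaabbaaab => aabbaaab => aabaaab => aaaaab => aaaaa
  | abaa => aaa
  | bab => ba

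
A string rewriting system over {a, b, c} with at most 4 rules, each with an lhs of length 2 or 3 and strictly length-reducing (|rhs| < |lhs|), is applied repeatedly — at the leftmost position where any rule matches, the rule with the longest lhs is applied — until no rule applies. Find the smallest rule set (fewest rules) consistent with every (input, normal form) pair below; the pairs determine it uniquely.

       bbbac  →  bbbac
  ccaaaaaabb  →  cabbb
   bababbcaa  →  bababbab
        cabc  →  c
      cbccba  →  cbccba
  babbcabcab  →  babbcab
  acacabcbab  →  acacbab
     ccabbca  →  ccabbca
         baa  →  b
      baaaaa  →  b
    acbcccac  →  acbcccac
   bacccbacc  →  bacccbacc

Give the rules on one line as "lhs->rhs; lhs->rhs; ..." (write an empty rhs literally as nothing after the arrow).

aa->; aaa->aa; abc->; caa->ab

  | bbbac
  | ccaaaaaabb => cabaaaabb => cabaaabb => cabaabb => cabbb
  | bababbcaa => bababbab
  | cabc => c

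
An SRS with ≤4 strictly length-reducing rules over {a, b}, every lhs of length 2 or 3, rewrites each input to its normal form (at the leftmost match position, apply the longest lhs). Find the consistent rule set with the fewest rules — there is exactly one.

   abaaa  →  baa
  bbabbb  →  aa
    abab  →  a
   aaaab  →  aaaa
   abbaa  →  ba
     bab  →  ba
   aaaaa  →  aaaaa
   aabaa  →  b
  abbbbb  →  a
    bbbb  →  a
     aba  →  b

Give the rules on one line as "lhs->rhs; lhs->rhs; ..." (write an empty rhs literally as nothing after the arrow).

ab->a; aba->b; bb->a

  | abaaa => baa
  | bbabbb => aabbb => aabb => aab => aa
  | abab => bb => a
  | aaaab => aaaa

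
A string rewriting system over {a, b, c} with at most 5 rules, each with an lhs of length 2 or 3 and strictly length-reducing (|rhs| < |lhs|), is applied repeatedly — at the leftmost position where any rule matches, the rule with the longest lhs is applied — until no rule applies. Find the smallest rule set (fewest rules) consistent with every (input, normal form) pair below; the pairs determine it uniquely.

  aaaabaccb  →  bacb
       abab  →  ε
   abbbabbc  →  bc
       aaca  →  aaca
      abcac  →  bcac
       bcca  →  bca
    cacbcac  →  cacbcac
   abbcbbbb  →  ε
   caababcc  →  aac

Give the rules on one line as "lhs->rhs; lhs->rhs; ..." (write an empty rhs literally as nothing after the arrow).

ab->b; bb->; cbb->aa; cc->c

  | aaaabaccb => aaabaccb => aabaccb => abaccb => baccb => bacb
  | abab => bab => bb => ε
  | abbbabbc => bbbabbc => babbc => bbbc => bc
  | aaca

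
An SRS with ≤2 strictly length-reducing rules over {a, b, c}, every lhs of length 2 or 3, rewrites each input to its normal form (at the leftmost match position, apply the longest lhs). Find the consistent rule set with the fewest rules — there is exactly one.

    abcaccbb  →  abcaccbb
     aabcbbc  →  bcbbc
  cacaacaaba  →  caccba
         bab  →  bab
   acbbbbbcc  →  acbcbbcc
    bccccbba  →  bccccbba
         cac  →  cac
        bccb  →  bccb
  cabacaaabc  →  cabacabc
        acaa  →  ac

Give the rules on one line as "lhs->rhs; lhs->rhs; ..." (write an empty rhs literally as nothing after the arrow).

  | abcaccbb
  | aabcbbc => bcbbc
  | cacaacaaba => caccaaba => caccba
  | bab

aa->; bbb->bc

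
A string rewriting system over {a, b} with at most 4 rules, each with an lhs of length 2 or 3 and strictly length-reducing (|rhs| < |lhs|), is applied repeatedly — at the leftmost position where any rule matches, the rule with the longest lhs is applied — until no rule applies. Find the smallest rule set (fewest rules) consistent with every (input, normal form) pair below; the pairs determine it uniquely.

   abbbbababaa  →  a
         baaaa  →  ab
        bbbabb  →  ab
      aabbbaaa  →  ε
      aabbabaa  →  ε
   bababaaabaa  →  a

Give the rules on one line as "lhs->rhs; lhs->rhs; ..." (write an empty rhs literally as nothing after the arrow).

  | abbbbababaa => aaabababaa => abbababaa => abbabaa => abbaa => aba => a
  | baaaa => aaa => ab
  | bbbabb => aaabb => abbb => aaa => ab
  | aabbbaaa => bbbaaa => aaaaa => abaa => aa => ε

aa->; aaa->ab; ba->; bbb->aa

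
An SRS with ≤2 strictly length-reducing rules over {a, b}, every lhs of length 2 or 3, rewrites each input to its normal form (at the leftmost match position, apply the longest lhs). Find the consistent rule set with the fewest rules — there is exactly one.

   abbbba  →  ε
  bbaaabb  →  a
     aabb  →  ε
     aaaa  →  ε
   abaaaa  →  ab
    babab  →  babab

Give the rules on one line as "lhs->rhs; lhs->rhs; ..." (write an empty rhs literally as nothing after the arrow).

aa->; bb->

  | abbbba => abba => aa => ε
  | bbaaabb => aaabb => abb => a
  | aabb => bb => ε
  | aaaa => aa => ε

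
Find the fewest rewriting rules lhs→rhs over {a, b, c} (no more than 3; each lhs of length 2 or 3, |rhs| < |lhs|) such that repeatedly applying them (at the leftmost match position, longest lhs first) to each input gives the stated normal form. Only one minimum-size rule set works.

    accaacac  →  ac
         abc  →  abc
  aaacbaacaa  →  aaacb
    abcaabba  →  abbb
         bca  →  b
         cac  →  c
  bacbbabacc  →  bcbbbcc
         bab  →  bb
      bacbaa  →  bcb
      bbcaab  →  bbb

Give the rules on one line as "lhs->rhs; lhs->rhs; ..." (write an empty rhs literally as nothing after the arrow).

  | accaacac => acacac => acac => ac
  | abc
  | aaacbaacaa => aaacbacaa => aaacbcaa => aaacba => aaacb
  | abcaabba => ababba => abbba => abbb

ba->b; ca->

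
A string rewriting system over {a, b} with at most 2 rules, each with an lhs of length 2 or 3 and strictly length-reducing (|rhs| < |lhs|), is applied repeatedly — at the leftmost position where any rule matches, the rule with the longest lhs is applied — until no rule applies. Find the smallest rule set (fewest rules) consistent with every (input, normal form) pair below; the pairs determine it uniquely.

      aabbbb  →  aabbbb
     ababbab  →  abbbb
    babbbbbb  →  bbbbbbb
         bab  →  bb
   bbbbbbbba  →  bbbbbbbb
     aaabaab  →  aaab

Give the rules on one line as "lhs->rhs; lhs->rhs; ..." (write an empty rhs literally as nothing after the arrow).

ba->b; baa->

  | aabbbb
  | ababbab => abbbab => abbbb
  | babbbbbb => bbbbbbb
  | bab => bb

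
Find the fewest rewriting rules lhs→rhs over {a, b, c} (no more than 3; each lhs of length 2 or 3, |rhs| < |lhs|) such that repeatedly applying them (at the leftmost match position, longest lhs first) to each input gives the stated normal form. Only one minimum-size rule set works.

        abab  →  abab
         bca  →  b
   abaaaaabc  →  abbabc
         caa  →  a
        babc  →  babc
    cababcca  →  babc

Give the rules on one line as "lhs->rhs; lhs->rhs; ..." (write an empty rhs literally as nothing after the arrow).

aaa->bc; ca->

  | abab
  | bca => b
  | abaaaaabc => abbcaabc => abbabc
  | caa => a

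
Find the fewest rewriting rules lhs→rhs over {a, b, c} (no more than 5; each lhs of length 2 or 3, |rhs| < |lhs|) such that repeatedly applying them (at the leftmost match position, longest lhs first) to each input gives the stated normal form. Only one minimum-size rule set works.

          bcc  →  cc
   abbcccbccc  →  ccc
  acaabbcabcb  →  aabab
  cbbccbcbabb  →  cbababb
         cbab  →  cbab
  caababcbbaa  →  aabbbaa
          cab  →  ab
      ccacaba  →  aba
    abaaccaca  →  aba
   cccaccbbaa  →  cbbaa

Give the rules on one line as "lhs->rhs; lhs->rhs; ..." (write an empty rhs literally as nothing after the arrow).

  | bcc => cc
  | abbcccbccc => abaccbccc => abcbccc => acbccc => bccc => ccc
  | acaabbcabcb => aabbcabcb => aabaabcb => aabaacb => aabab
  | cbbccbcbabb => cbacbcbabb => cbbcbabb => cbababb

ac->; bbc->ba; bc->c; ca->a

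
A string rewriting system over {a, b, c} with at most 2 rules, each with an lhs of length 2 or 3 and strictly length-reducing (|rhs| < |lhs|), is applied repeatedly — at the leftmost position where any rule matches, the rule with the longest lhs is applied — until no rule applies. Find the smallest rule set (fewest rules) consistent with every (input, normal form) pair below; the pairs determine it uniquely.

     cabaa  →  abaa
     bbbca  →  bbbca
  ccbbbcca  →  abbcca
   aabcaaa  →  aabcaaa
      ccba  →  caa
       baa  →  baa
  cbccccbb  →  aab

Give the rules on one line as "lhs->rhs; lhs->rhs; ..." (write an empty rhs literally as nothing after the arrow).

  | cabaa => abaa
  | bbbca
  | ccbbbcca => cabbcca => abbcca
  | aabcaaa

cab->ab; cb->a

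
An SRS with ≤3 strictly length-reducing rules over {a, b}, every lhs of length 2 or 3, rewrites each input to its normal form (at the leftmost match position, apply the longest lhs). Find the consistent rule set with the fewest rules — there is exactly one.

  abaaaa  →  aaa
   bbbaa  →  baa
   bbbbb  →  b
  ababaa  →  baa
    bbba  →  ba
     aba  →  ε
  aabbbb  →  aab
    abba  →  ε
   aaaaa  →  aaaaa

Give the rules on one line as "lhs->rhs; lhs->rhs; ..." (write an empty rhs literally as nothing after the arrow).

aba->; bb->b

  | abaaaa => aaa
  | bbbaa => bbaa => baa
  | bbbbb => bbbb => bbb => bb => b
  | ababaa => baa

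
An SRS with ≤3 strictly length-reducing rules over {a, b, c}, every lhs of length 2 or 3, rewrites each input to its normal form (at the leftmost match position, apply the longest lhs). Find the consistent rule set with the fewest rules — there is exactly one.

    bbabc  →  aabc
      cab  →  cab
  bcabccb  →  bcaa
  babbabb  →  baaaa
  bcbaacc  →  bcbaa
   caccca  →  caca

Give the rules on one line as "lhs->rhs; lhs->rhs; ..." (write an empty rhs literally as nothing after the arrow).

  | bbabc => aabc
  | cab
  | bcabccb => bcabb => bcaa
  | babbabb => baaabb => baaaa

bb->a; cc->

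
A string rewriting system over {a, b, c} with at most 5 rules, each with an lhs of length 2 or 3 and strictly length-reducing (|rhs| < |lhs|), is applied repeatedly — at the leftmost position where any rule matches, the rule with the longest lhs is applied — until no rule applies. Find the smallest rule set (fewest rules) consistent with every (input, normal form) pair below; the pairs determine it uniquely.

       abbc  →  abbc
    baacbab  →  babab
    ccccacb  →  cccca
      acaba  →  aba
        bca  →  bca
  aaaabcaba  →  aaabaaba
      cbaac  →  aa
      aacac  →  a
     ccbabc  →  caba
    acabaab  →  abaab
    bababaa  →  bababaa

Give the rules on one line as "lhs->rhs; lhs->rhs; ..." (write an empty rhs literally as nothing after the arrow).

  | abbc
  | baacbab => babab
  | ccccacb => cccccb => cccca
  | acaba => aba

abc->ba; ac->; cac->cc; cb->a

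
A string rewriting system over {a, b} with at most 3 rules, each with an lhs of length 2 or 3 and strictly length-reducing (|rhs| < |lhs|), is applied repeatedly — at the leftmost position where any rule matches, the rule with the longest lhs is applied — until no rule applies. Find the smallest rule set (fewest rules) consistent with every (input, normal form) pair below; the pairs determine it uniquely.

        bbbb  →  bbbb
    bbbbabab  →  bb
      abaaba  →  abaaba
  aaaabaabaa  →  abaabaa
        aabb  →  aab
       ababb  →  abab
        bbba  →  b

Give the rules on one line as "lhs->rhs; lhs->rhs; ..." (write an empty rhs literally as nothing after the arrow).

  | bbbb
  | bbbbabab => bbbab => bb
  | abaaba
  | aaaabaabaa => abaabaa

aaa->; abb->ab; bba->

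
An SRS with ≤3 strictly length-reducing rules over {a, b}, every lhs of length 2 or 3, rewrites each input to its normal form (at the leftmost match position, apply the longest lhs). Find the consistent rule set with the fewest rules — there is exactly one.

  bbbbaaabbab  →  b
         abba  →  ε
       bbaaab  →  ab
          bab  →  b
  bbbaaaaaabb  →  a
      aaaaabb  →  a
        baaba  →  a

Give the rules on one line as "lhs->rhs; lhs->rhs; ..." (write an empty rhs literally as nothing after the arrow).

aa->; ba->; bb->

  | bbbbaaabbab => bbaaabbab => aaabbab => abbab => aab => b
  | abba => aa => ε
  | bbaaab => aaab => ab
  | bab => b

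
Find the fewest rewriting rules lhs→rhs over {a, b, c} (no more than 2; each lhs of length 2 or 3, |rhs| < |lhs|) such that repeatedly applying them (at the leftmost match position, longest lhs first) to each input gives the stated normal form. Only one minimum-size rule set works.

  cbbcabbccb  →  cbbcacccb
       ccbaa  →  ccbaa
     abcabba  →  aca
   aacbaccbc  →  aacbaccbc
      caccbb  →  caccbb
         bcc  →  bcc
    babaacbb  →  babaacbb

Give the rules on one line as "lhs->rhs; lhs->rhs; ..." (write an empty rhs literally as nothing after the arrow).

abb->ac; abc->

  | cbbcabbccb => cbbcacccb
  | ccbaa
  | abcabba => abba => aca
  | aacbaccbc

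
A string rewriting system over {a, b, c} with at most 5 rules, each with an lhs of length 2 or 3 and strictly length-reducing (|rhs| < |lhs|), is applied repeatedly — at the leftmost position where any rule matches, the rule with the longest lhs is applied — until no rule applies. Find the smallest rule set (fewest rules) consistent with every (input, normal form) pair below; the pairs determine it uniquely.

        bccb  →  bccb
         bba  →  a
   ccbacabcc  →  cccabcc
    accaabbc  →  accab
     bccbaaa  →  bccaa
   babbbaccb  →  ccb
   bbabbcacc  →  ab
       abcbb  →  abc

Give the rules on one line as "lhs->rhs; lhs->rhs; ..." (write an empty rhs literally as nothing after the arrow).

  | bccb
  | bba => a
  | ccbacabcc => cccabcc
  | accaabbc => accaac => accab

aac->ab; ba->; bb->; cac->a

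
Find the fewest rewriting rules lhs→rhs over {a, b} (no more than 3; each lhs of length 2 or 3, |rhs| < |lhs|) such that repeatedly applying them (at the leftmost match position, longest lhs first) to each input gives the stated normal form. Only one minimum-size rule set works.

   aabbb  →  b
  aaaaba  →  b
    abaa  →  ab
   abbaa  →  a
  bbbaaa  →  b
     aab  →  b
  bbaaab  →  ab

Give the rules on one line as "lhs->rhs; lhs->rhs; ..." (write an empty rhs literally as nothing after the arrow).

aa->; ba->b; bb->

  | aabbb => bbb => b
  | aaaaba => aaba => ba => b
  | abaa => aba => ab
  | abbaa => aaa => a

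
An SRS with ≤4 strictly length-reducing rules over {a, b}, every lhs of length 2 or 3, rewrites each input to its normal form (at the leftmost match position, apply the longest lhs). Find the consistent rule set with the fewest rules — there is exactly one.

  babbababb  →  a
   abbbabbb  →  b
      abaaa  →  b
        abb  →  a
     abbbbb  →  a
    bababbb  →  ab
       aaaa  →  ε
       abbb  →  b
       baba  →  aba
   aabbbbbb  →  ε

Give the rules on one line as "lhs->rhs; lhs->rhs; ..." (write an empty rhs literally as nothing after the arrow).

  | babbababb => abbababb => aababb => bbabb => abb => a
  | abbbabbb => aaabbb => babbb => abbb => aa => b
  | abaaa => abba => aa => b
  | abb => a

aa->b; bab->ab; bb->; bbb->a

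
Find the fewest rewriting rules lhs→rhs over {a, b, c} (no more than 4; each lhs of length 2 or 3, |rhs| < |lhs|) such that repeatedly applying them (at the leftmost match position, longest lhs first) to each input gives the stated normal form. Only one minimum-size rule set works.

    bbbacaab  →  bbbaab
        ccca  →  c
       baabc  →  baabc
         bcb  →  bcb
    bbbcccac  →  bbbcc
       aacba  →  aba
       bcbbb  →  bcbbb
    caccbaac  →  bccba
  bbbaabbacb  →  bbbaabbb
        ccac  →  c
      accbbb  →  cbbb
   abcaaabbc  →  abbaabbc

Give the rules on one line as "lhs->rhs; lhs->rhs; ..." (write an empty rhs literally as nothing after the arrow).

  | bbbacaab => bbbaab
  | ccca => c
  | baabc
  | bcb

ac->; ca->b; cca->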